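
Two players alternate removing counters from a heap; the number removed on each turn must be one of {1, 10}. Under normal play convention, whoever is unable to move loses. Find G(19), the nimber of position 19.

n :  0  1  2  3  4  5  6  7  8  9 10 11 12 13 14 15 16 17 18 19
G :  0  1  0  1  0  1  0  1  0  1  2  0  1  0  1  0  1  0  1  0

0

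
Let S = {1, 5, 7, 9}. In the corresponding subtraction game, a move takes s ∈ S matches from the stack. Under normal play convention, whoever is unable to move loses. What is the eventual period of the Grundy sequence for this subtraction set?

n :  0  1  2  3  4  5  6  7  8  9 10 11 12 13 14
G :  0  1  0  1  0  1  0  1  0  1  0  1  0  1  0
G(n+2) = G(n) holds for n = 0,…,8 (a full window of length max(S) = 9), so the sequence is purely periodic with period 2.

2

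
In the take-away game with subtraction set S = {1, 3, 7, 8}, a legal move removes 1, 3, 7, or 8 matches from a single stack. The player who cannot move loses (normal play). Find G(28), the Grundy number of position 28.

G(0) = 0
G(1) = mex{0} = 1
G(2) = mex{1} = 0
G(3) = mex{0,0} = 1
G(4) = mex{1,1} = 0
G(5) = mex{0,0} = 1
G(6) = mex{1,1} = 0
G(7) = mex{0,0,0} = 1
G(8) = mex{1,1,1,0} = 2
G(9) = mex{2,0,0,1} = 3
G(10) = mex{3,1,1,0} = 2
G(11) = mex{2,2,0,1} = 3
G(12) = mex{3,3,1,0} = 2
G(13) = mex{2,2,0,1} = 3
G(14) = mex{3,3,1,0} = 2
G(15) = mex{2,2,2,1} = 0
G(16) = mex{0,3,3,2} = 1
G(17) = mex{1,2,2,3} = 0
G(18) = mex{0,0,3,2} = 1
G(19) = mex{1,1,2,3} = 0
G(20) = mex{0,0,3,2} = 1
G(21) = mex{1,1,2,3} = 0
G(22) = mex{0,0,0,2} = 1
G(23) = mex{1,1,1,0} = 2
G(24) = mex{2,0,0,1} = 3
G(25) = mex{3,1,1,0} = 2
G(26) = mex{2,2,0,1} = 3
G(27) = mex{3,3,1,0} = 2
G(28) = mex{2,2,0,1} = 3

3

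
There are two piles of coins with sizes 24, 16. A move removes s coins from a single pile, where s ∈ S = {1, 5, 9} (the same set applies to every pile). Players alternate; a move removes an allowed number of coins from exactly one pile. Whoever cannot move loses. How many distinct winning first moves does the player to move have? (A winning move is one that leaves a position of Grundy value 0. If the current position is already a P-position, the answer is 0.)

All piles use S = {1, 5, 9}:
G(0) = 0
G(1) = mex{0} = 1
G(2) = mex{1} = 0
G(3) = mex{0} = 1
G(4) = mex{1} = 0
G(5) = mex{0,0} = 1
G(6) = mex{1,1} = 0
G(7) = mex{0,0} = 1
G(8) = mex{1,1} = 0
G(9) = mex{0,0,0} = 1
G(10) = mex{1,1,1} = 0
G(11) = mex{0,0,0} = 1
G(12) = mex{1,1,1} = 0
G(13) = mex{0,0,0} = 1
G(14) = mex{1,1,1} = 0
G(15) = mex{0,0,0} = 1
G(16) = mex{1,1,1} = 0
G(17) = mex{0,0,0} = 1
G(18) = mex{1,1,1} = 0
G(19) = mex{0,0,0} = 1
G(20) = mex{1,1,1} = 0
G(21) = mex{0,0,0} = 1
G(22) = mex{1,1,1} = 0
G(23) = mex{0,0,0} = 1
G(24) = mex{1,1,1} = 0
Pile A: G(24) = 0.
Pile B: G(16) = 0.
Combined Grundy value = 0 ⊕ 0 = 0.
A winning move leaves total XOR = 0, i.e. changes one component's Grundy value g to g ⊕ X where X is the current total.
Pile A: target g' = 0⊕0 = 0, but every legal move changes the Grundy value (mex property), so 0 moves.
Pile B: target g' = 0⊕0 = 0, but every legal move changes the Grundy value (mex property), so 0 moves.

0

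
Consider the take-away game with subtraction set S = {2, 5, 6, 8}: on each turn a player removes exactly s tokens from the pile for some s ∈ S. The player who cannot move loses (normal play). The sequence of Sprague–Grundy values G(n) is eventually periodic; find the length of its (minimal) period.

14

G(0) = 0
G(1) = mex{} = 0
G(2) = mex{0} = 1
G(3) = mex{0} = 1
G(4) = mex{1} = 0
G(5) = mex{1,0} = 2
G(6) = mex{0,0,0} = 1
G(7) = mex{2,1,0} = 3
G(8) = mex{1,1,1,0} = 2
G(9) = mex{3,0,1,0} = 2
G(10) = mex{2,2,0,1} = 3
G(11) = mex{2,1,2,1} = 0
G(12) = mex{3,3,1,0} = 2
G(13) = mex{0,2,3,2} = 1
G(14) = mex{2,2,2,1} = 0
G(15) = mex{1,3,2,3} = 0
G(16) = mex{0,0,3,2} = 1
G(17) = mex{0,2,0,2} = 1
G(18) = mex{1,1,2,3} = 0
G(19) = mex{1,0,1,0} = 2
G(20) = mex{0,0,0,2} = 1
G(21) = mex{2,1,0,1} = 3
G(22) = mex{1,1,1,0} = 2
G(23) = mex{3,0,1,0} = 2
G(24) = mex{2,2,0,1} = 3
G(25) = mex{2,1,2,1} = 0
G(26) = mex{3,3,1,0} = 2
G(27) = mex{0,2,3,2} = 1
G(28) = mex{2,2,2,1} = 0
G(29) = mex{1,3,2,3} = 0
G(n+14) = G(n) holds for n = 0,…,7 (a full window of length max(S) = 8), so the sequence is purely periodic with period 14.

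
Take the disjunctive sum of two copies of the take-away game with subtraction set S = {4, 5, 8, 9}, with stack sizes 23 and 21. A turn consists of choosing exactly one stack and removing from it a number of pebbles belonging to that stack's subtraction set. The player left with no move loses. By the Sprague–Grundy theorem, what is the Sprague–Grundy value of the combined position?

0

All stacks use S = {4, 5, 8, 9}:
G(0) = 0
G(1) = mex{} = 0
G(2) = mex{} = 0
G(3) = mex{} = 0
G(4) = mex{0} = 1
G(5) = mex{0,0} = 1
G(6) = mex{0,0} = 1
G(7) = mex{0,0} = 1
G(8) = mex{1,0,0} = 2
G(9) = mex{1,1,0,0} = 2
G(10) = mex{1,1,0,0} = 2
G(11) = mex{1,1,0,0} = 2
G(12) = mex{2,1,1,0} = 3
G(13) = mex{2,2,1,1} = 0
G(14) = mex{2,2,1,1} = 0
G(15) = mex{2,2,1,1} = 0
G(16) = mex{3,2,2,1} = 0
G(17) = mex{0,3,2,2} = 1
G(18) = mex{0,0,2,2} = 1
G(19) = mex{0,0,2,2} = 1
G(20) = mex{0,0,3,2} = 1
G(21) = mex{1,0,0,3} = 2
G(22) = mex{1,1,0,0} = 2
G(23) = mex{1,1,0,0} = 2
Stack A: G(23) = 2.
Stack B: G(21) = 2.
Combined Grundy value = 2 ⊕ 2 = 0.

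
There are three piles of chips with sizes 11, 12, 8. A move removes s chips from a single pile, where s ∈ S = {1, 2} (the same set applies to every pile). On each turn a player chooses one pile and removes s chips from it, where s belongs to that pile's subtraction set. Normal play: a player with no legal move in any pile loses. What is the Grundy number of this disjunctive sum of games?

All piles use S = {1, 2}:
n :  0  1  2  3  4  5  6  7  8  9 10 11 12
G :  0  1  2  0  1  2  0  1  2  0  1  2  0
Pile A: G(11) = 2.
Pile B: G(12) = 0.
Pile C: G(8) = 2.
Combined Grundy value = 2 ⊕ 0 ⊕ 2 = 0.

0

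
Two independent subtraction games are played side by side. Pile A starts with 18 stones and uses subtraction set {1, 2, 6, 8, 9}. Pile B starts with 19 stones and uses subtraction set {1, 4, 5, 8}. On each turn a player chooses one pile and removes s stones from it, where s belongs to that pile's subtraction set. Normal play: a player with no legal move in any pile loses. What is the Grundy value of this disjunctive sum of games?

Pile A, S = {1, 2, 6, 8, 9}:
G(0) = 0
G(1) = mex{0} = 1
G(2) = mex{1,0} = 2
G(3) = mex{2,1} = 0
G(4) = mex{0,2} = 1
G(5) = mex{1,0} = 2
G(6) = mex{2,1,0} = 3
G(7) = mex{3,2,1} = 0
G(8) = mex{0,3,2,0} = 1
G(9) = mex{1,0,0,1,0} = 2
G(10) = mex{2,1,1,2,1} = 0
G(11) = mex{0,2,2,0,2} = 1
G(12) = mex{1,0,3,1,0} = 2
G(13) = mex{2,1,0,2,1} = 3
G(14) = mex{3,2,1,3,2} = 0
G(15) = mex{0,3,2,0,3} = 1
G(16) = mex{1,0,0,1,0} = 2
G(17) = mex{2,1,1,2,1} = 0
G(18) = mex{0,2,2,0,2} = 1
G_A(18) = 1.
Pile B, S = {1, 4, 5, 8}:
G(0) = 0
G(1) = mex{0} = 1
G(2) = mex{1} = 0
G(3) = mex{0} = 1
G(4) = mex{1,0} = 2
G(5) = mex{2,1,0} = 3
G(6) = mex{3,0,1} = 2
G(7) = mex{2,1,0} = 3
G(8) = mex{3,2,1,0} = 4
G(9) = mex{4,3,2,1} = 0
G(10) = mex{0,2,3,0} = 1
G(11) = mex{1,3,2,1} = 0
G(12) = mex{0,4,3,2} = 1
G(13) = mex{1,0,4,3} = 2
G(14) = mex{2,1,0,2} = 3
G(15) = mex{3,0,1,3} = 2
G(16) = mex{2,1,0,4} = 3
G(17) = mex{3,2,1,0} = 4
G(18) = mex{4,3,2,1} = 0
G(19) = mex{0,2,3,0} = 1
G_B(19) = 1.
Combined Grundy value = 1 ⊕ 1 = 0.

0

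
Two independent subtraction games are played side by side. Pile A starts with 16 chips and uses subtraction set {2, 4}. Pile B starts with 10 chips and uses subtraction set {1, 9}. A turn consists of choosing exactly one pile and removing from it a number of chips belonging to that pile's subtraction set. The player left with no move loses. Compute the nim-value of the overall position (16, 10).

Pile A, S = {2, 4}:
G(0) = 0
G(1) = mex{} = 0
G(2) = mex{0} = 1
G(3) = mex{0} = 1
G(4) = mex{1,0} = 2
G(5) = mex{1,0} = 2
G(6) = mex{2,1} = 0
G(7) = mex{2,1} = 0
G(8) = mex{0,2} = 1
G(9) = mex{0,2} = 1
G(10) = mex{1,0} = 2
G(11) = mex{1,0} = 2
G(12) = mex{2,1} = 0
G(13) = mex{2,1} = 0
G(14) = mex{0,2} = 1
G(15) = mex{0,2} = 1
G(16) = mex{1,0} = 2
G_A(16) = 2.
Pile B, S = {1, 9}:
n :  0  1  2  3  4  5  6  7  8  9 10
G :  0  1  0  1  0  1  0  1  0  1  0
G_B(10) = 0.
Combined Grundy value = 2 ⊕ 0 = 2.

2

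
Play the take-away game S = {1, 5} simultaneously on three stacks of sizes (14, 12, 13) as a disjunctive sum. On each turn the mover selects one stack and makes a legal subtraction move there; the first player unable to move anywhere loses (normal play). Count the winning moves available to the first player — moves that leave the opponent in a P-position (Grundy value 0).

6

All stacks use S = {1, 5}:
n :  0  1  2  3  4  5  6  7  8  9 10 11 12 13 14
G :  0  1  0  1  0  1  0  1  0  1  0  1  0  1  0
Stack A: G(14) = 0.
Stack B: G(12) = 0.
Stack C: G(13) = 1.
Combined Grundy value = 0 ⊕ 0 ⊕ 1 = 1.
A winning move leaves total XOR = 0, i.e. changes one component's Grundy value g to g ⊕ X where X is the current total.
Stack A: need g' = 0⊕1 = 1. Options: 14−1→G=1, 14−5→G=1. Hits: 2.
Stack B: need g' = 0⊕1 = 1. Options: 12−1→G=1, 12−5→G=1. Hits: 2.
Stack C: need g' = 1⊕1 = 0. Options: 13−1→G=0, 13−5→G=0. Hits: 2.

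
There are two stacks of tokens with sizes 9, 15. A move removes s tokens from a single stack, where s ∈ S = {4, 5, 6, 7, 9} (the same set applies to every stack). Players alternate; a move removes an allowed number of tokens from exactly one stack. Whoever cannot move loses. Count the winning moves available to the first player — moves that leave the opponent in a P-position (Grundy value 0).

7

All stacks use S = {4, 5, 6, 7, 9}:
n :  0  1  2  3  4  5  6  7  8  9 10 11 12 13 14 15
G :  0  0  0  0  1  1  1  1  2  2  2  2  3  0  0  0
Stack A: G(9) = 2.
Stack B: G(15) = 0.
Combined Grundy value = 2 ⊕ 0 = 2.
A winning move leaves total XOR = 0, i.e. changes one component's Grundy value g to g ⊕ X where X is the current total.
Stack A: need g' = 2⊕2 = 0. Options: 9−4→G=1, 9−5→G=1, 9−6→G=0, 9−7→G=0, 9−9→G=0. Hits: 3.
Stack B: need g' = 0⊕2 = 2. Options: 15−4→G=2, 15−5→G=2, 15−6→G=2, 15−7→G=2, 15−9→G=1. Hits: 4.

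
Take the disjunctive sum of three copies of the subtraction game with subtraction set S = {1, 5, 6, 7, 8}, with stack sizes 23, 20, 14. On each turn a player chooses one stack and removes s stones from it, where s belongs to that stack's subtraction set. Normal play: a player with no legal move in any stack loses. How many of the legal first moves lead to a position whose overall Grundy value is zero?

All stacks use S = {1, 5, 6, 7, 8}:
n :  0  1  2  3  4  5  6  7  8  9 10 11 12 13 14 15 16 17 18 19 20 21 22 23
G :  0  1  0  1  0  1  2  3  2  3  2  3  4  0  1  0  1  0  1  2  3  2  3  2
Stack A: G(23) = 2.
Stack B: G(20) = 3.
Stack C: G(14) = 1.
Combined Grundy value = 2 ⊕ 3 ⊕ 1 = 0.
A winning move leaves total XOR = 0, i.e. changes one component's Grundy value g to g ⊕ X where X is the current total.
Stack A: target g' = 2⊕0 = 2, but every legal move changes the Grundy value (mex property), so 0 moves.
Stack B: target g' = 3⊕0 = 3, but every legal move changes the Grundy value (mex property), so 0 moves.
Stack C: target g' = 1⊕0 = 1, but every legal move changes the Grundy value (mex property), so 0 moves.

0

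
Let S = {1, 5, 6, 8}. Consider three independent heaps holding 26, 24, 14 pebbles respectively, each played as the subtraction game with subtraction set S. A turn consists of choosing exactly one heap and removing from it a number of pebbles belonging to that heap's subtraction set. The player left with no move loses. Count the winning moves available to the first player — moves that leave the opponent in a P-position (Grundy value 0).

4

All heaps use S = {1, 5, 6, 8}:
n :  0  1  2  3  4  5  6  7  8  9 10 11 12 13 14 15 16 17 18 19 20 21 22 23 24 25 26
G :  0  1  0  1  0  1  2  3  2  3  2  0  1  0  1  0  1  2  3  2  3  2  0  1  0  1  0
Heap A: G(26) = 0.
Heap B: G(24) = 0.
Heap C: G(14) = 1.
Combined Grundy value = 0 ⊕ 0 ⊕ 1 = 1.
A winning move leaves total XOR = 0, i.e. changes one component's Grundy value g to g ⊕ X where X is the current total.
Heap A: need g' = 0⊕1 = 1. Options: 26−1→G=1, 26−5→G=2, 26−6→G=3, 26−8→G=3. Hits: 1.
Heap B: need g' = 0⊕1 = 1. Options: 24−1→G=1, 24−5→G=2, 24−6→G=3, 24−8→G=1. Hits: 2.
Heap C: need g' = 1⊕1 = 0. Options: 14−1→G=0, 14−5→G=3, 14−6→G=2, 14−8→G=2. Hits: 1.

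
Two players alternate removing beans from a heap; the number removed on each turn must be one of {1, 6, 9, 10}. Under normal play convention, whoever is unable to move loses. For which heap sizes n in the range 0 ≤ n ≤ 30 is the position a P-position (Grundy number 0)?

0, 2, 4, 7, 15, 18, 20, 22

n :  0  1  2  3  4  5  6  7  8  9 10 11 12 13 14 15 16 17 18 19 20 21 22 23 24 25 26 27 28 29 30
G :  0  1  0  1  0  1  2  0  1  2  3  2  3  2  3  0  1  3  0  1  0  1  0  1  2  3  2  4  2  3  4
P-positions are exactly the n with G(n) = 0.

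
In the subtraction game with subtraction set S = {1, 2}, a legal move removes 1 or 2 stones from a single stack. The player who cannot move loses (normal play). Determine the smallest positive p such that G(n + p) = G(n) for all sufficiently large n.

3

G(0) = 0
G(1) = mex{0} = 1
G(2) = mex{1,0} = 2
G(3) = mex{2,1} = 0
G(4) = mex{0,2} = 1
G(5) = mex{1,0} = 2
G(6) = mex{2,1} = 0
G(7) = mex{0,2} = 1
G(8) = mex{1,0} = 2
G(9) = mex{2,1} = 0
G(10) = mex{0,2} = 1
G(11) = mex{1,0} = 2
G(12) = mex{2,1} = 0
G(13) = mex{0,2} = 1
G(14) = mex{1,0} = 2
G(n+3) = G(n) holds for n = 0,…,1 (a full window of length max(S) = 2), so the sequence is purely periodic with period 3.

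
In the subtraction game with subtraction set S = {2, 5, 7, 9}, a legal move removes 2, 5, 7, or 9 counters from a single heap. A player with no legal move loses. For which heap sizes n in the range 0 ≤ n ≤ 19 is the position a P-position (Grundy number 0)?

0, 1, 4, 12, 15, 16

G(0) = 0
G(1) = mex{} = 0
G(2) = mex{0} = 1
G(3) = mex{0} = 1
G(4) = mex{1} = 0
G(5) = mex{1,0} = 2
G(6) = mex{0,0} = 1
G(7) = mex{2,1,0} = 3
G(8) = mex{1,1,0} = 2
G(9) = mex{3,0,1,0} = 2
G(10) = mex{2,2,1,0} = 3
G(11) = mex{2,1,0,1} = 3
G(12) = mex{3,3,2,1} = 0
G(13) = mex{3,2,1,0} = 4
G(14) = mex{0,2,3,2} = 1
G(15) = mex{4,3,2,1} = 0
G(16) = mex{1,3,2,3} = 0
G(17) = mex{0,0,3,2} = 1
G(18) = mex{0,4,3,2} = 1
G(19) = mex{1,1,0,3} = 2
P-positions are exactly the n with G(n) = 0.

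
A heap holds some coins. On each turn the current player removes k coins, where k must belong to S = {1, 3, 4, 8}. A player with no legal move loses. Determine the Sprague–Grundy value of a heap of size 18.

2

G(0) = 0
G(1) = mex{0} = 1
G(2) = mex{1} = 0
G(3) = mex{0,0} = 1
G(4) = mex{1,1,0} = 2
G(5) = mex{2,0,1} = 3
G(6) = mex{3,1,0} = 2
G(7) = mex{2,2,1} = 0
G(8) = mex{0,3,2,0} = 1
G(9) = mex{1,2,3,1} = 0
G(10) = mex{0,0,2,0} = 1
G(11) = mex{1,1,0,1} = 2
G(12) = mex{2,0,1,2} = 3
G(13) = mex{3,1,0,3} = 2
G(14) = mex{2,2,1,2} = 0
G(15) = mex{0,3,2,0} = 1
G(16) = mex{1,2,3,1} = 0
G(17) = mex{0,0,2,0} = 1
G(18) = mex{1,1,0,1} = 2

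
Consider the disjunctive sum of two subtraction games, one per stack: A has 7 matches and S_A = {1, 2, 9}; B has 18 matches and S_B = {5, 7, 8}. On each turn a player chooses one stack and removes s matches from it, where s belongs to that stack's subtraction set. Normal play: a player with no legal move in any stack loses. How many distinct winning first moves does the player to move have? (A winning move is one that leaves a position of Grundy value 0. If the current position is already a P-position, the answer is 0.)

Stack A, S = {1, 2, 9}:
n : 0 1 2 3 4 5 6 7
G : 0 1 2 0 1 2 0 1
G_A(7) = 1.
Stack B, S = {5, 7, 8}:
n :  0  1  2  3  4  5  6  7  8  9 10 11 12 13 14 15 16 17 18
G :  0  0  0  0  0  1  1  1  1  1  2  2  2  0  0  0  0  0  1
G_B(18) = 1.
Combined Grundy value = 1 ⊕ 1 = 0.
A winning move leaves total XOR = 0, i.e. changes one component's Grundy value g to g ⊕ X where X is the current total.
Stack A: target g' = 1⊕0 = 1, but every legal move changes the Grundy value (mex property), so 0 moves.
Stack B: target g' = 1⊕0 = 1, but every legal move changes the Grundy value (mex property), so 0 moves.

0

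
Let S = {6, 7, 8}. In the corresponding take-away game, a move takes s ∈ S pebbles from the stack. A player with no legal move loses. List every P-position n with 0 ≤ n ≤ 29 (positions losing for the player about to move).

0, 1, 2, 3, 4, 5, 14, 15, 16, 17, 18, 19, 28, 29

G(0) = 0
G(1) = mex{} = 0
G(2) = mex{} = 0
G(3) = mex{} = 0
G(4) = mex{} = 0
G(5) = mex{} = 0
G(6) = mex{0} = 1
G(7) = mex{0,0} = 1
G(8) = mex{0,0,0} = 1
G(9) = mex{0,0,0} = 1
G(10) = mex{0,0,0} = 1
G(11) = mex{0,0,0} = 1
G(12) = mex{1,0,0} = 2
G(13) = mex{1,1,0} = 2
G(14) = mex{1,1,1} = 0
G(15) = mex{1,1,1} = 0
G(16) = mex{1,1,1} = 0
G(17) = mex{1,1,1} = 0
G(18) = mex{2,1,1} = 0
G(19) = mex{2,2,1} = 0
G(20) = mex{0,2,2} = 1
G(21) = mex{0,0,2} = 1
G(22) = mex{0,0,0} = 1
G(23) = mex{0,0,0} = 1
G(24) = mex{0,0,0} = 1
G(25) = mex{0,0,0} = 1
G(26) = mex{1,0,0} = 2
G(27) = mex{1,1,0} = 2
G(28) = mex{1,1,1} = 0
G(29) = mex{1,1,1} = 0
P-positions are exactly the n with G(n) = 0.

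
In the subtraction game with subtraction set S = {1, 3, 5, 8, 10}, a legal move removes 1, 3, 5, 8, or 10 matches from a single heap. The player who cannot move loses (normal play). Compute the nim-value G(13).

0

G(0) = 0
G(1) = mex{0} = 1
G(2) = mex{1} = 0
G(3) = mex{0,0} = 1
G(4) = mex{1,1} = 0
G(5) = mex{0,0,0} = 1
G(6) = mex{1,1,1} = 0
G(7) = mex{0,0,0} = 1
G(8) = mex{1,1,1,0} = 2
G(9) = mex{2,0,0,1} = 3
G(10) = mex{3,1,1,0,0} = 2
G(11) = mex{2,2,0,1,1} = 3
G(12) = mex{3,3,1,0,0} = 2
G(13) = mex{2,2,2,1,1} = 0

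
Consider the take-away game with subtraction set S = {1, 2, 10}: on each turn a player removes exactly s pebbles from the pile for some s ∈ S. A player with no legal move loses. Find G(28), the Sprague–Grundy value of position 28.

1

G(0) = 0
G(1) = mex{0} = 1
G(2) = mex{1,0} = 2
G(3) = mex{2,1} = 0
G(4) = mex{0,2} = 1
G(5) = mex{1,0} = 2
G(6) = mex{2,1} = 0
G(7) = mex{0,2} = 1
G(8) = mex{1,0} = 2
G(9) = mex{2,1} = 0
G(10) = mex{0,2,0} = 1
G(11) = mex{1,0,1} = 2
G(12) = mex{2,1,2} = 0
G(13) = mex{0,2,0} = 1
G(14) = mex{1,0,1} = 2
G(15) = mex{2,1,2} = 0
G(16) = mex{0,2,0} = 1
G(17) = mex{1,0,1} = 2
G(18) = mex{2,1,2} = 0
G(19) = mex{0,2,0} = 1
G(20) = mex{1,0,1} = 2
G(21) = mex{2,1,2} = 0
G(22) = mex{0,2,0} = 1
G(23) = mex{1,0,1} = 2
G(24) = mex{2,1,2} = 0
G(25) = mex{0,2,0} = 1
G(26) = mex{1,0,1} = 2
G(27) = mex{2,1,2} = 0
G(28) = mex{0,2,0} = 1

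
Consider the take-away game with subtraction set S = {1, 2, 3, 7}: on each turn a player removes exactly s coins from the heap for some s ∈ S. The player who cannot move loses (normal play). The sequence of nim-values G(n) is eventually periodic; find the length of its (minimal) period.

4

G(0) = 0
G(1) = mex{0} = 1
G(2) = mex{1,0} = 2
G(3) = mex{2,1,0} = 3
G(4) = mex{3,2,1} = 0
G(5) = mex{0,3,2} = 1
G(6) = mex{1,0,3} = 2
G(7) = mex{2,1,0,0} = 3
G(8) = mex{3,2,1,1} = 0
G(9) = mex{0,3,2,2} = 1
G(10) = mex{1,0,3,3} = 2
G(11) = mex{2,1,0,0} = 3
G(12) = mex{3,2,1,1} = 0
G(13) = mex{0,3,2,2} = 1
G(14) = mex{1,0,3,3} = 2
G(n+4) = G(n) holds for n = 0,…,6 (a full window of length max(S) = 7), so the sequence is purely periodic with period 4.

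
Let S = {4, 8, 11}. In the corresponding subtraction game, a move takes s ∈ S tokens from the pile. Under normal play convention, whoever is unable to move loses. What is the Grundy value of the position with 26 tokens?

G(0) = 0
G(1) = mex{} = 0
G(2) = mex{} = 0
G(3) = mex{} = 0
G(4) = mex{0} = 1
G(5) = mex{0} = 1
G(6) = mex{0} = 1
G(7) = mex{0} = 1
G(8) = mex{1,0} = 2
G(9) = mex{1,0} = 2
G(10) = mex{1,0} = 2
G(11) = mex{1,0,0} = 2
G(12) = mex{2,1,0} = 3
G(13) = mex{2,1,0} = 3
G(14) = mex{2,1,0} = 3
G(15) = mex{2,1,1} = 0
G(16) = mex{3,2,1} = 0
G(17) = mex{3,2,1} = 0
G(18) = mex{3,2,1} = 0
G(19) = mex{0,2,2} = 1
G(20) = mex{0,3,2} = 1
G(21) = mex{0,3,2} = 1
G(22) = mex{0,3,2} = 1
G(23) = mex{1,0,3} = 2
G(24) = mex{1,0,3} = 2
G(25) = mex{1,0,3} = 2
G(26) = mex{1,0,0} = 2

2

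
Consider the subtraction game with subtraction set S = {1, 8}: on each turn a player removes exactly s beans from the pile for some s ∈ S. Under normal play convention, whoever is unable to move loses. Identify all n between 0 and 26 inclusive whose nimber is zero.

G(0) = 0
G(1) = mex{0} = 1
G(2) = mex{1} = 0
G(3) = mex{0} = 1
G(4) = mex{1} = 0
G(5) = mex{0} = 1
G(6) = mex{1} = 0
G(7) = mex{0} = 1
G(8) = mex{1,0} = 2
G(9) = mex{2,1} = 0
G(10) = mex{0,0} = 1
G(11) = mex{1,1} = 0
G(12) = mex{0,0} = 1
G(13) = mex{1,1} = 0
G(14) = mex{0,0} = 1
G(15) = mex{1,1} = 0
G(16) = mex{0,2} = 1
G(17) = mex{1,0} = 2
G(18) = mex{2,1} = 0
G(19) = mex{0,0} = 1
G(20) = mex{1,1} = 0
G(21) = mex{0,0} = 1
G(22) = mex{1,1} = 0
G(23) = mex{0,0} = 1
G(24) = mex{1,1} = 0
G(25) = mex{0,2} = 1
G(26) = mex{1,0} = 2
P-positions are exactly the n with G(n) = 0.

0, 2, 4, 6, 9, 11, 13, 15, 18, 20, 22, 24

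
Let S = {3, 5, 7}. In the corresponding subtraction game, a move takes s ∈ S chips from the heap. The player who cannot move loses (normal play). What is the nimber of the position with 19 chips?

G(0) = 0
G(1) = mex{} = 0
G(2) = mex{} = 0
G(3) = mex{0} = 1
G(4) = mex{0} = 1
G(5) = mex{0,0} = 1
G(6) = mex{1,0} = 2
G(7) = mex{1,0,0} = 2
G(8) = mex{1,1,0} = 2
G(9) = mex{2,1,0} = 3
G(10) = mex{2,1,1} = 0
G(11) = mex{2,2,1} = 0
G(12) = mex{3,2,1} = 0
G(13) = mex{0,2,2} = 1
G(14) = mex{0,3,2} = 1
G(15) = mex{0,0,2} = 1
G(16) = mex{1,0,3} = 2
G(17) = mex{1,0,0} = 2
G(18) = mex{1,1,0} = 2
G(19) = mex{2,1,0} = 3

3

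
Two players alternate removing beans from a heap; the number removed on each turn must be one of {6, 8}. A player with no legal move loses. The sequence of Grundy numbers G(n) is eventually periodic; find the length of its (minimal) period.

G(0) = 0
G(1) = mex{} = 0
G(2) = mex{} = 0
G(3) = mex{} = 0
G(4) = mex{} = 0
G(5) = mex{} = 0
G(6) = mex{0} = 1
G(7) = mex{0} = 1
G(8) = mex{0,0} = 1
G(9) = mex{0,0} = 1
G(10) = mex{0,0} = 1
G(11) = mex{0,0} = 1
G(12) = mex{1,0} = 2
G(13) = mex{1,0} = 2
G(14) = mex{1,1} = 0
G(15) = mex{1,1} = 0
G(16) = mex{1,1} = 0
G(17) = mex{1,1} = 0
G(18) = mex{2,1} = 0
G(19) = mex{2,1} = 0
G(20) = mex{0,2} = 1
G(21) = mex{0,2} = 1
G(22) = mex{0,0} = 1
G(23) = mex{0,0} = 1
G(24) = mex{0,0} = 1
G(25) = mex{0,0} = 1
G(26) = mex{1,0} = 2
G(27) = mex{1,0} = 2
G(28) = mex{1,1} = 0
G(29) = mex{1,1} = 0
G(n+14) = G(n) holds for n = 0,…,7 (a full window of length max(S) = 8), so the sequence is purely periodic with period 14.

14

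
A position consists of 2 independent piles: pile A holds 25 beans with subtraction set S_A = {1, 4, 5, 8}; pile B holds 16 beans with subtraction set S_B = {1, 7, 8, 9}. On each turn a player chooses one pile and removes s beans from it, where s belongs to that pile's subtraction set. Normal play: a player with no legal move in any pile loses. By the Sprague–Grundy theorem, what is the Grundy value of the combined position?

Pile A, S = {1, 4, 5, 8}:
G(0) = 0
G(1) = mex{0} = 1
G(2) = mex{1} = 0
G(3) = mex{0} = 1
G(4) = mex{1,0} = 2
G(5) = mex{2,1,0} = 3
G(6) = mex{3,0,1} = 2
G(7) = mex{2,1,0} = 3
G(8) = mex{3,2,1,0} = 4
G(9) = mex{4,3,2,1} = 0
G(10) = mex{0,2,3,0} = 1
G(11) = mex{1,3,2,1} = 0
G(12) = mex{0,4,3,2} = 1
G(13) = mex{1,0,4,3} = 2
G(14) = mex{2,1,0,2} = 3
G(15) = mex{3,0,1,3} = 2
G(16) = mex{2,1,0,4} = 3
G(17) = mex{3,2,1,0} = 4
G(18) = mex{4,3,2,1} = 0
G(19) = mex{0,2,3,0} = 1
G(20) = mex{1,3,2,1} = 0
G(21) = mex{0,4,3,2} = 1
G(22) = mex{1,0,4,3} = 2
G(23) = mex{2,1,0,2} = 3
G(24) = mex{3,0,1,3} = 2
G(25) = mex{2,1,0,4} = 3
G_A(25) = 3.
Pile B, S = {1, 7, 8, 9}:
n :  0  1  2  3  4  5  6  7  8  9 10 11 12 13 14 15 16
G :  0  1  0  1  0  1  0  1  2  3  2  3  2  3  2  3  0
G_B(16) = 0.
Combined Grundy value = 3 ⊕ 0 = 3.

3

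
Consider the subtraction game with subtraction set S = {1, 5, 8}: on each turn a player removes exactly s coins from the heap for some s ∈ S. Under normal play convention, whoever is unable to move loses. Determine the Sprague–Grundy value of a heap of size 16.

1

G(0) = 0
G(1) = mex{0} = 1
G(2) = mex{1} = 0
G(3) = mex{0} = 1
G(4) = mex{1} = 0
G(5) = mex{0,0} = 1
G(6) = mex{1,1} = 0
G(7) = mex{0,0} = 1
G(8) = mex{1,1,0} = 2
G(9) = mex{2,0,1} = 3
G(10) = mex{3,1,0} = 2
G(11) = mex{2,0,1} = 3
G(12) = mex{3,1,0} = 2
G(13) = mex{2,2,1} = 0
G(14) = mex{0,3,0} = 1
G(15) = mex{1,2,1} = 0
G(16) = mex{0,3,2} = 1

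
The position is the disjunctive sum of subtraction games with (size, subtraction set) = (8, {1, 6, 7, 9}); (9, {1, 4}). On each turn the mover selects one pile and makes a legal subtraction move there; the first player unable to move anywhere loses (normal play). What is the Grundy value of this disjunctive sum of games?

Pile A, S = {1, 6, 7, 9}:
n : 0 1 2 3 4 5 6 7 8
G : 0 1 0 1 0 1 2 3 2
G_A(8) = 2.
Pile B, S = {1, 4}:
n : 0 1 2 3 4 5 6 7 8 9
G : 0 1 0 1 2 0 1 0 1 2
G_B(9) = 2.
Combined Grundy value = 2 ⊕ 2 = 0.

0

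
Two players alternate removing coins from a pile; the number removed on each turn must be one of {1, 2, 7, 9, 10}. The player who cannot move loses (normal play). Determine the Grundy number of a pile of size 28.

0

G(0) = 0
G(1) = mex{0} = 1
G(2) = mex{1,0} = 2
G(3) = mex{2,1} = 0
G(4) = mex{0,2} = 1
G(5) = mex{1,0} = 2
G(6) = mex{2,1} = 0
G(7) = mex{0,2,0} = 1
G(8) = mex{1,0,1} = 2
G(9) = mex{2,1,2,0} = 3
G(10) = mex{3,2,0,1,0} = 4
G(11) = mex{4,3,1,2,1} = 0
G(12) = mex{0,4,2,0,2} = 1
G(13) = mex{1,0,0,1,0} = 2
G(14) = mex{2,1,1,2,1} = 0
G(15) = mex{0,2,2,0,2} = 1
G(16) = mex{1,0,3,1,0} = 2
G(17) = mex{2,1,4,2,1} = 0
G(18) = mex{0,2,0,3,2} = 1
G(19) = mex{1,0,1,4,3} = 2
G(20) = mex{2,1,2,0,4} = 3
G(21) = mex{3,2,0,1,0} = 4
G(22) = mex{4,3,1,2,1} = 0
G(23) = mex{0,4,2,0,2} = 1
G(24) = mex{1,0,0,1,0} = 2
G(25) = mex{2,1,1,2,1} = 0
G(26) = mex{0,2,2,0,2} = 1
G(27) = mex{1,0,3,1,0} = 2
G(28) = mex{2,1,4,2,1} = 0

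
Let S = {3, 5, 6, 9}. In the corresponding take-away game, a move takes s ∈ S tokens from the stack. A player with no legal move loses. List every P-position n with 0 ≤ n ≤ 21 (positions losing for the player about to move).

0, 1, 2, 12, 13, 14

G(0) = 0
G(1) = mex{} = 0
G(2) = mex{} = 0
G(3) = mex{0} = 1
G(4) = mex{0} = 1
G(5) = mex{0,0} = 1
G(6) = mex{1,0,0} = 2
G(7) = mex{1,0,0} = 2
G(8) = mex{1,1,0} = 2
G(9) = mex{2,1,1,0} = 3
G(10) = mex{2,1,1,0} = 3
G(11) = mex{2,2,1,0} = 3
G(12) = mex{3,2,2,1} = 0
G(13) = mex{3,2,2,1} = 0
G(14) = mex{3,3,2,1} = 0
G(15) = mex{0,3,3,2} = 1
G(16) = mex{0,3,3,2} = 1
G(17) = mex{0,0,3,2} = 1
G(18) = mex{1,0,0,3} = 2
G(19) = mex{1,0,0,3} = 2
G(20) = mex{1,1,0,3} = 2
G(21) = mex{2,1,1,0} = 3
P-positions are exactly the n with G(n) = 0.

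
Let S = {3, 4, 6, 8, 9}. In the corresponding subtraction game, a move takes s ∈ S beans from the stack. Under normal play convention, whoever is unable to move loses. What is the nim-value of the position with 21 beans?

3

G(0) = 0
G(1) = mex{} = 0
G(2) = mex{} = 0
G(3) = mex{0} = 1
G(4) = mex{0,0} = 1
G(5) = mex{0,0} = 1
G(6) = mex{1,0,0} = 2
G(7) = mex{1,1,0} = 2
G(8) = mex{1,1,0,0} = 2
G(9) = mex{2,1,1,0,0} = 3
G(10) = mex{2,2,1,0,0} = 3
G(11) = mex{2,2,1,1,0} = 3
G(12) = mex{3,2,2,1,1} = 0
G(13) = mex{3,3,2,1,1} = 0
G(14) = mex{3,3,2,2,1} = 0
G(15) = mex{0,3,3,2,2} = 1
G(16) = mex{0,0,3,2,2} = 1
G(17) = mex{0,0,3,3,2} = 1
G(18) = mex{1,0,0,3,3} = 2
G(19) = mex{1,1,0,3,3} = 2
G(20) = mex{1,1,0,0,3} = 2
G(21) = mex{2,1,1,0,0} = 3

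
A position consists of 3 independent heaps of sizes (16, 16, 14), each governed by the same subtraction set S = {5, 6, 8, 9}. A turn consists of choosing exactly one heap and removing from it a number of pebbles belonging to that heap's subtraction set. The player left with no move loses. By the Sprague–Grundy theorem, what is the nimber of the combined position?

0

All heaps use S = {5, 6, 8, 9}:
G(0) = 0
G(1) = mex{} = 0
G(2) = mex{} = 0
G(3) = mex{} = 0
G(4) = mex{} = 0
G(5) = mex{0} = 1
G(6) = mex{0,0} = 1
G(7) = mex{0,0} = 1
G(8) = mex{0,0,0} = 1
G(9) = mex{0,0,0,0} = 1
G(10) = mex{1,0,0,0} = 2
G(11) = mex{1,1,0,0} = 2
G(12) = mex{1,1,0,0} = 2
G(13) = mex{1,1,1,0} = 2
G(14) = mex{1,1,1,1} = 0
G(15) = mex{2,1,1,1} = 0
G(16) = mex{2,2,1,1} = 0
Heap A: G(16) = 0.
Heap B: G(16) = 0.
Heap C: G(14) = 0.
Combined Grundy value = 0 ⊕ 0 ⊕ 0 = 0.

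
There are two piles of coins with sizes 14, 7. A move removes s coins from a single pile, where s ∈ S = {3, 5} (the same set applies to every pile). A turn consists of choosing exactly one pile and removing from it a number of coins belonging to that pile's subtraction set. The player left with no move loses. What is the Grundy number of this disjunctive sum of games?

All piles use S = {3, 5}:
G(0) = 0
G(1) = mex{} = 0
G(2) = mex{} = 0
G(3) = mex{0} = 1
G(4) = mex{0} = 1
G(5) = mex{0,0} = 1
G(6) = mex{1,0} = 2
G(7) = mex{1,0} = 2
G(8) = mex{1,1} = 0
G(9) = mex{2,1} = 0
G(10) = mex{2,1} = 0
G(11) = mex{0,2} = 1
G(12) = mex{0,2} = 1
G(13) = mex{0,0} = 1
G(14) = mex{1,0} = 2
Pile A: G(14) = 2.
Pile B: G(7) = 2.
Combined Grundy value = 2 ⊕ 2 = 0.

0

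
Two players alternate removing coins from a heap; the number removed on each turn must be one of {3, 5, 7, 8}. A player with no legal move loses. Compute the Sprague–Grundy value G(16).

1

n :  0  1  2  3  4  5  6  7  8  9 10 11 12 13 14 15 16
G :  0  0  0  1  1  1  2  2  2  3  3  0  0  0  1  1  1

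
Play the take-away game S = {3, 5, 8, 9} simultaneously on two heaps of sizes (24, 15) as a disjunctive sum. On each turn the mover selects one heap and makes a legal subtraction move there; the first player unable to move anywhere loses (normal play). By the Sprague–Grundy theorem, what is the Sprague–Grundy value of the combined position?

1

All heaps use S = {3, 5, 8, 9}:
n :  0  1  2  3  4  5  6  7  8  9 10 11 12 13 14 15 16 17 18 19 20 21 22 23 24
G :  0  0  0  1  1  1  2  2  2  3  3  3  0  0  0  1  1  1  2  2  2  3  3  3  0
Heap A: G(24) = 0.
Heap B: G(15) = 1.
Combined Grundy value = 0 ⊕ 1 = 1.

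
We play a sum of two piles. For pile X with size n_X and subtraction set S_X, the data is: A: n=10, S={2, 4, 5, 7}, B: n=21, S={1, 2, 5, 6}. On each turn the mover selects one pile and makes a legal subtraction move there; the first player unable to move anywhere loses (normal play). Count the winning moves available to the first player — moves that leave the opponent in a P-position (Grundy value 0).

Pile A, S = {2, 4, 5, 7}:
n :  0  1  2  3  4  5  6  7  8  9 10
G :  0  0  1  1  2  2  3  3  4  0  0
G_A(10) = 0.
Pile B, S = {1, 2, 5, 6}:
G(0) = 0
G(1) = mex{0} = 1
G(2) = mex{1,0} = 2
G(3) = mex{2,1} = 0
G(4) = mex{0,2} = 1
G(5) = mex{1,0,0} = 2
G(6) = mex{2,1,1,0} = 3
G(7) = mex{3,2,2,1} = 0
G(8) = mex{0,3,0,2} = 1
G(9) = mex{1,0,1,0} = 2
G(10) = mex{2,1,2,1} = 0
G(11) = mex{0,2,3,2} = 1
G(12) = mex{1,0,0,3} = 2
G(13) = mex{2,1,1,0} = 3
G(14) = mex{3,2,2,1} = 0
G(15) = mex{0,3,0,2} = 1
G(16) = mex{1,0,1,0} = 2
G(17) = mex{2,1,2,1} = 0
G(18) = mex{0,2,3,2} = 1
G(19) = mex{1,0,0,3} = 2
G(20) = mex{2,1,1,0} = 3
G(21) = mex{3,2,2,1} = 0
G_B(21) = 0.
Combined Grundy value = 0 ⊕ 0 = 0.
A winning move leaves total XOR = 0, i.e. changes one component's Grundy value g to g ⊕ X where X is the current total.
Pile A: target g' = 0⊕0 = 0, but every legal move changes the Grundy value (mex property), so 0 moves.
Pile B: target g' = 0⊕0 = 0, but every legal move changes the Grundy value (mex property), so 0 moves.

0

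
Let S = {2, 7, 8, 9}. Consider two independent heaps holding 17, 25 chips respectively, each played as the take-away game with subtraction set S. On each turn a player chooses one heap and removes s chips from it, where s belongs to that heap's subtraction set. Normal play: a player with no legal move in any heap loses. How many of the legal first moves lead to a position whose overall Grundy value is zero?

3

All heaps use S = {2, 7, 8, 9}:
G(0) = 0
G(1) = mex{} = 0
G(2) = mex{0} = 1
G(3) = mex{0} = 1
G(4) = mex{1} = 0
G(5) = mex{1} = 0
G(6) = mex{0} = 1
G(7) = mex{0,0} = 1
G(8) = mex{1,0,0} = 2
G(9) = mex{1,1,0,0} = 2
G(10) = mex{2,1,1,0} = 3
G(11) = mex{2,0,1,1} = 3
G(12) = mex{3,0,0,1} = 2
G(13) = mex{3,1,0,0} = 2
G(14) = mex{2,1,1,0} = 3
G(15) = mex{2,2,1,1} = 0
G(16) = mex{3,2,2,1} = 0
G(17) = mex{0,3,2,2} = 1
G(18) = mex{0,3,3,2} = 1
G(19) = mex{1,2,3,3} = 0
G(20) = mex{1,2,2,3} = 0
G(21) = mex{0,3,2,2} = 1
G(22) = mex{0,0,3,2} = 1
G(23) = mex{1,0,0,3} = 2
G(24) = mex{1,1,0,0} = 2
G(25) = mex{2,1,1,0} = 3
Heap A: G(17) = 1.
Heap B: G(25) = 3.
Combined Grundy value = 1 ⊕ 3 = 2.
A winning move leaves total XOR = 0, i.e. changes one component's Grundy value g to g ⊕ X where X is the current total.
Heap A: need g' = 1⊕2 = 3. Options: 17−2→G=0, 17−7→G=3, 17−8→G=2, 17−9→G=2. Hits: 1.
Heap B: need g' = 3⊕2 = 1. Options: 25−2→G=2, 25−7→G=1, 25−8→G=1, 25−9→G=0. Hits: 2.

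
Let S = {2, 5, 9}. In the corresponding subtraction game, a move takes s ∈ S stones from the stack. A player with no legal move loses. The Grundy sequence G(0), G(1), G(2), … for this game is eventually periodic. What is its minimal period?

n :  0  1  2  3  4  5  6  7  8  9 10 11 12 13 14 15 16 17
G :  0  0  1  1  0  2  1  0  0  1  1  0  2  1  0  0  1  1
G(n+7) = G(n) holds for n = 0,…,8 (a full window of length max(S) = 9), so the sequence is purely periodic with period 7.

7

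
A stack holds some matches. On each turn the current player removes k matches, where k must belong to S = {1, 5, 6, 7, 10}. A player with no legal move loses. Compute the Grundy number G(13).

n :  0  1  2  3  4  5  6  7  8  9 10 11 12 13
G :  0  1  0  1  0  1  2  3  2  3  2  3  4  0

0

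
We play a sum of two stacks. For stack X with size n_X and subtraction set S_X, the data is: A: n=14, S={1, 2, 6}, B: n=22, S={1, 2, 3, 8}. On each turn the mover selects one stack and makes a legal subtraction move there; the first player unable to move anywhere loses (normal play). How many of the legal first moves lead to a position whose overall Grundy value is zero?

0

Stack A, S = {1, 2, 6}:
G(0) = 0
G(1) = mex{0} = 1
G(2) = mex{1,0} = 2
G(3) = mex{2,1} = 0
G(4) = mex{0,2} = 1
G(5) = mex{1,0} = 2
G(6) = mex{2,1,0} = 3
G(7) = mex{3,2,1} = 0
G(8) = mex{0,3,2} = 1
G(9) = mex{1,0,0} = 2
G(10) = mex{2,1,1} = 0
G(11) = mex{0,2,2} = 1
G(12) = mex{1,0,3} = 2
G(13) = mex{2,1,0} = 3
G(14) = mex{3,2,1} = 0
G_A(14) = 0.
Stack B, S = {1, 2, 3, 8}:
G(0) = 0
G(1) = mex{0} = 1
G(2) = mex{1,0} = 2
G(3) = mex{2,1,0} = 3
G(4) = mex{3,2,1} = 0
G(5) = mex{0,3,2} = 1
G(6) = mex{1,0,3} = 2
G(7) = mex{2,1,0} = 3
G(8) = mex{3,2,1,0} = 4
G(9) = mex{4,3,2,1} = 0
G(10) = mex{0,4,3,2} = 1
G(11) = mex{1,0,4,3} = 2
G(12) = mex{2,1,0,0} = 3
G(13) = mex{3,2,1,1} = 0
G(14) = mex{0,3,2,2} = 1
G(15) = mex{1,0,3,3} = 2
G(16) = mex{2,1,0,4} = 3
G(17) = mex{3,2,1,0} = 4
G(18) = mex{4,3,2,1} = 0
G(19) = mex{0,4,3,2} = 1
G(20) = mex{1,0,4,3} = 2
G(21) = mex{2,1,0,0} = 3
G(22) = mex{3,2,1,1} = 0
G_B(22) = 0.
Combined Grundy value = 0 ⊕ 0 = 0.
A winning move leaves total XOR = 0, i.e. changes one component's Grundy value g to g ⊕ X where X is the current total.
Stack A: target g' = 0⊕0 = 0, but every legal move changes the Grundy value (mex property), so 0 moves.
Stack B: target g' = 0⊕0 = 0, but every legal move changes the Grundy value (mex property), so 0 moves.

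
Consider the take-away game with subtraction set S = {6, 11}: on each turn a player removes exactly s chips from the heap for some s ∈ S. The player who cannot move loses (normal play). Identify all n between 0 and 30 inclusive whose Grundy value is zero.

G(0) = 0
G(1) = mex{} = 0
G(2) = mex{} = 0
G(3) = mex{} = 0
G(4) = mex{} = 0
G(5) = mex{} = 0
G(6) = mex{0} = 1
G(7) = mex{0} = 1
G(8) = mex{0} = 1
G(9) = mex{0} = 1
G(10) = mex{0} = 1
G(11) = mex{0,0} = 1
G(12) = mex{1,0} = 2
G(13) = mex{1,0} = 2
G(14) = mex{1,0} = 2
G(15) = mex{1,0} = 2
G(16) = mex{1,0} = 2
G(17) = mex{1,1} = 0
G(18) = mex{2,1} = 0
G(19) = mex{2,1} = 0
G(20) = mex{2,1} = 0
G(21) = mex{2,1} = 0
G(22) = mex{2,1} = 0
G(23) = mex{0,2} = 1
G(24) = mex{0,2} = 1
G(25) = mex{0,2} = 1
G(26) = mex{0,2} = 1
G(27) = mex{0,2} = 1
G(28) = mex{0,0} = 1
G(29) = mex{1,0} = 2
G(30) = mex{1,0} = 2
P-positions are exactly the n with G(n) = 0.

0, 1, 2, 3, 4, 5, 17, 18, 19, 20, 21, 22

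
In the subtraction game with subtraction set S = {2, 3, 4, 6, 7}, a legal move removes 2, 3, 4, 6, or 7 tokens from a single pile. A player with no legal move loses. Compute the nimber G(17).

4

G(0) = 0
G(1) = mex{} = 0
G(2) = mex{0} = 1
G(3) = mex{0,0} = 1
G(4) = mex{1,0,0} = 2
G(5) = mex{1,1,0} = 2
G(6) = mex{2,1,1,0} = 3
G(7) = mex{2,2,1,0,0} = 3
G(8) = mex{3,2,2,1,0} = 4
G(9) = mex{3,3,2,1,1} = 0
G(10) = mex{4,3,3,2,1} = 0
G(11) = mex{0,4,3,2,2} = 1
G(12) = mex{0,0,4,3,2} = 1
G(13) = mex{1,0,0,3,3} = 2
G(14) = mex{1,1,0,4,3} = 2
G(15) = mex{2,1,1,0,4} = 3
G(16) = mex{2,2,1,0,0} = 3
G(17) = mex{3,2,2,1,0} = 4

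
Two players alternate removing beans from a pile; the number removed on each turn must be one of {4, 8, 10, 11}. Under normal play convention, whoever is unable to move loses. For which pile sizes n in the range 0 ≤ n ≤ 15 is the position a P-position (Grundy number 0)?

n :  0  1  2  3  4  5  6  7  8  9 10 11 12 13 14 15
G :  0  0  0  0  1  1  1  1  2  2  2  2  3  3  3  0
P-positions are exactly the n with G(n) = 0.

0, 1, 2, 3, 15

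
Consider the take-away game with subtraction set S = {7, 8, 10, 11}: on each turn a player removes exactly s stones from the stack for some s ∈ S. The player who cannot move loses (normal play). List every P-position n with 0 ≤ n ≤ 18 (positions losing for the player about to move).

0, 1, 2, 3, 4, 5, 6, 18

n :  0  1  2  3  4  5  6  7  8  9 10 11 12 13 14 15 16 17 18
G :  0  0  0  0  0  0  0  1  1  1  1  1  1  1  2  2  2  2  0
P-positions are exactly the n with G(n) = 0.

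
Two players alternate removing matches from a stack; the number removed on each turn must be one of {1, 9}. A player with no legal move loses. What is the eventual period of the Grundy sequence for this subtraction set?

2

G(0) = 0
G(1) = mex{0} = 1
G(2) = mex{1} = 0
G(3) = mex{0} = 1
G(4) = mex{1} = 0
G(5) = mex{0} = 1
G(6) = mex{1} = 0
G(7) = mex{0} = 1
G(8) = mex{1} = 0
G(9) = mex{0,0} = 1
G(10) = mex{1,1} = 0
G(11) = mex{0,0} = 1
G(12) = mex{1,1} = 0
G(13) = mex{0,0} = 1
G(14) = mex{1,1} = 0
G(n+2) = G(n) holds for n = 0,…,8 (a full window of length max(S) = 9), so the sequence is purely periodic with period 2.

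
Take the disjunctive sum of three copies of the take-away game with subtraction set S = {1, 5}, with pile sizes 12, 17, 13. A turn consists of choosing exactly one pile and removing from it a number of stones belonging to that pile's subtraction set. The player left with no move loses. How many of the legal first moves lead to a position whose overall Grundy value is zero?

0

All piles use S = {1, 5}:
n :  0  1  2  3  4  5  6  7  8  9 10 11 12 13 14 15 16 17
G :  0  1  0  1  0  1  0  1  0  1  0  1  0  1  0  1  0  1
Pile A: G(12) = 0.
Pile B: G(17) = 1.
Pile C: G(13) = 1.
Combined Grundy value = 0 ⊕ 1 ⊕ 1 = 0.
A winning move leaves total XOR = 0, i.e. changes one component's Grundy value g to g ⊕ X where X is the current total.
Pile A: target g' = 0⊕0 = 0, but every legal move changes the Grundy value (mex property), so 0 moves.
Pile B: target g' = 1⊕0 = 1, but every legal move changes the Grundy value (mex property), so 0 moves.
Pile C: target g' = 1⊕0 = 1, but every legal move changes the Grundy value (mex property), so 0 moves.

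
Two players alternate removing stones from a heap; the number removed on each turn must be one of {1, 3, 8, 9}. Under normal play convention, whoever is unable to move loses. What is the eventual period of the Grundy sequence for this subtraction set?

16

G(0) = 0
G(1) = mex{0} = 1
G(2) = mex{1} = 0
G(3) = mex{0,0} = 1
G(4) = mex{1,1} = 0
G(5) = mex{0,0} = 1
G(6) = mex{1,1} = 0
G(7) = mex{0,0} = 1
G(8) = mex{1,1,0} = 2
G(9) = mex{2,0,1,0} = 3
G(10) = mex{3,1,0,1} = 2
G(11) = mex{2,2,1,0} = 3
G(12) = mex{3,3,0,1} = 2
G(13) = mex{2,2,1,0} = 3
G(14) = mex{3,3,0,1} = 2
G(15) = mex{2,2,1,0} = 3
G(16) = mex{3,3,2,1} = 0
G(17) = mex{0,2,3,2} = 1
G(18) = mex{1,3,2,3} = 0
G(19) = mex{0,0,3,2} = 1
G(20) = mex{1,1,2,3} = 0
G(21) = mex{0,0,3,2} = 1
G(22) = mex{1,1,2,3} = 0
G(23) = mex{0,0,3,2} = 1
G(24) = mex{1,1,0,3} = 2
G(25) = mex{2,0,1,0} = 3
G(26) = mex{3,1,0,1} = 2
G(27) = mex{2,2,1,0} = 3
G(28) = mex{3,3,0,1} = 2
G(29) = mex{2,2,1,0} = 3
G(30) = mex{3,3,0,1} = 2
G(31) = mex{2,2,1,0} = 3
G(32) = mex{3,3,2,1} = 0
G(33) = mex{0,2,3,2} = 1
G(n+16) = G(n) holds for n = 0,…,8 (a full window of length max(S) = 9), so the sequence is purely periodic with period 16.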